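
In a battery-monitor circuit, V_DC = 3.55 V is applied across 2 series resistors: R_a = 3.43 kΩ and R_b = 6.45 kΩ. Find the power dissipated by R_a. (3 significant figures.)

P ≈ 0.443 mW

ΣR = 9.880 kΩ → I = 3.55/9.880 = 0.3593 mA.
P(R_a) = I²·R_a = (0.3593)² × 3.43 = 0.4428 mW.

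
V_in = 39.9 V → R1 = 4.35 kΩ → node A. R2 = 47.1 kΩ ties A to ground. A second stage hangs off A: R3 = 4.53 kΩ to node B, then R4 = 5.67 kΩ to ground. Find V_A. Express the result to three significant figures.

V_A ≈ 26.3 V

The second stage (R3 + R4 = 10.20 kΩ) loads node A in parallel with R2.
R2 ‖ (R3+R4) = 8.384 kΩ.
So V_A = 39.9 × 0.6584 = 26.27 V.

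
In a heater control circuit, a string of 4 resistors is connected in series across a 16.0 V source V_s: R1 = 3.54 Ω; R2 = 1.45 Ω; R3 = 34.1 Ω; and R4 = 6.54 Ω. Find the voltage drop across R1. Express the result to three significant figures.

V ≈ 1.24 V

Total series resistance ΣR = 3.54 + 1.45 + 34.1 + 6.54 = 45.63 Ω.
Voltage divider: V = V_s · (3.540 / 45.63) = 16.0 × 0.07758 = 1.241 V.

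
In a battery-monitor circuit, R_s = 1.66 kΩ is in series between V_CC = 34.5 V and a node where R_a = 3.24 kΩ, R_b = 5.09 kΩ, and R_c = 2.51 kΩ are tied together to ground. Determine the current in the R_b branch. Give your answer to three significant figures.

Parallel bank: R_p = 1/(1/3.24 + 1/5.09 + 1/2.51) = 1.107 kΩ.
V_A = 34.5 × 1.107/2.767 = 13.80 V.
I(R_b) = V_A / R_b = 13.80/5.09 = 2.711 mA.

I ≈ 2.71 mA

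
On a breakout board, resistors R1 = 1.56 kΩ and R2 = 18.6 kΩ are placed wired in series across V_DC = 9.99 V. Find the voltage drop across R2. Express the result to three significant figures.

ΣR = 1.56 + 18.6 = 20.16 kΩ.
V = V_DC · R/ΣR = 9.99 × 0.9226 = 9.217 V.

V ≈ 9.22 V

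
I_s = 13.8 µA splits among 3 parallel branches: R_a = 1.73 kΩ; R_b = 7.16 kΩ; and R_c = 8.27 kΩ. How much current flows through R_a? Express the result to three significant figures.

ΣG = 1/1.73 + 1/7.16 + 1/8.27 = 0.8386.
R_a takes the fraction G_k/ΣG = 0.5780/0.8386 = 0.6893, so I = 13.8 × 0.6893 = 9.512 µA.

I ≈ 9.51 µA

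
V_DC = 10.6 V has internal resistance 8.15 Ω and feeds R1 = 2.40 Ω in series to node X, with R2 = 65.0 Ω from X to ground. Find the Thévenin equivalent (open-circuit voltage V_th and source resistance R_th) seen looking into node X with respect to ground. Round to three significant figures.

V_th ≈ 9.12 V, R_th ≈ 9.08 Ω

R1' = 8.15 + 2.40 = 10.55 Ω (source resistance + R1).
Open-circuit (no load on X): V_th = V_DC · R2/(R1' + R2) = 10.6 × 65.0/(10.55 + 65.0) = 9.120 V.
Looking into X with the source shorted: R_th = R1'·R2/(R1'+R2) = 10.55 × 65.0/75.55 = 9.077 Ω.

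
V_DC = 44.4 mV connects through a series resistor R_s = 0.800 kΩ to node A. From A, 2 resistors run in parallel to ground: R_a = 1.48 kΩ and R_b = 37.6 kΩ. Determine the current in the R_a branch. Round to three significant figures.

Parallel bank: R_p = 1/(1/1.48 + 1/37.6) = 1.424 kΩ.
V_A by voltage divider: V_A = 44.4 × 1.424/(0.800 + 1.424) = 28.43 mV.
Branch current I = V_A/R_a = 28.43/1.48 = 19.21 µA.

I ≈ 19.2 µA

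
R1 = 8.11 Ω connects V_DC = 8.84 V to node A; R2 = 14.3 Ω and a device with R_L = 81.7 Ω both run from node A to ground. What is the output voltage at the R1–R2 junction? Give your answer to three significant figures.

V_out ≈ 5.30 V

First combine the lower leg with the load: R2 ‖ R_L = 12.17 Ω.
Now apply the divider: V_out = 8.84 × 0.6001 = 5.305 V.
(Unloaded it would be 5.64 V; the load pulls it down.)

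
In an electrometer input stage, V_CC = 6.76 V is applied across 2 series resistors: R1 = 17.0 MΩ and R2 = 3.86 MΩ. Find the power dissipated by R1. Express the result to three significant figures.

ΣR = 20.86 MΩ → I = 6.76/20.86 = 0.3241 µA.
V(R1) = I·R = 5.509 V; P = V·I = 5.509 × 0.3241 = 1.785 µW.

P ≈ 1.79 µW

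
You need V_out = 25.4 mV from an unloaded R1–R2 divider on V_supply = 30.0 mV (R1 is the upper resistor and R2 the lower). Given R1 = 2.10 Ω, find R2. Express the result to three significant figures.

Required fraction k = V_out/V_supply = 0.8467.
R2 = R1 · 0.8467/(1 − 0.8467) = 11.60 Ω.

R2 ≈ 11.6 Ω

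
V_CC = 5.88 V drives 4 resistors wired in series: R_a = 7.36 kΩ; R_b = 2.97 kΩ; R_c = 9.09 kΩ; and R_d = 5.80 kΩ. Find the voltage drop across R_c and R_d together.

ΣR = 7.36 + 2.97 + 9.09 + 5.80 = 25.22 kΩ.
R_{R_c..R_d} = 9.09 + 5.80 = 14.89 kΩ.
By the voltage-divider rule, V = 5.88 × 14.89/25.22 = 3.472 V.

V ≈ 3.47 V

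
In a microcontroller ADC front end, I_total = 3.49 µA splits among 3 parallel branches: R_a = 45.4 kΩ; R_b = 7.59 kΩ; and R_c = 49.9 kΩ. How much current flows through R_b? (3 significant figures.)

I ≈ 2.65 µA

ΣG = 1/45.4 + 1/7.59 + 1/49.9 = 0.1738.
R_b takes the fraction G_k/ΣG = 0.1318/0.1738 = 0.7580, so I = 3.49 × 0.7580 = 2.645 µA.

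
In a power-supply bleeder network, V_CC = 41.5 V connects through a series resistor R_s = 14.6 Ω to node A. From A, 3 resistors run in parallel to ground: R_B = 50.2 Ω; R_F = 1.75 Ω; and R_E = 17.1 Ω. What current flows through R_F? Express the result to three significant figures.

Combine the parallel branches: R_p = (1/50.2 + 1/1.75 + 1/17.1)⁻¹ = 1.539 Ω.
V_A = 41.5 × 1.539/16.14 = 3.957 V.
I(R_F) = V_A / R_F = 3.957/1.75 = 2.261 A.
(Check via current divider: I_total = 2.571 A; share G_k/ΣG = 0.8794 → same result.)

I ≈ 2.26 A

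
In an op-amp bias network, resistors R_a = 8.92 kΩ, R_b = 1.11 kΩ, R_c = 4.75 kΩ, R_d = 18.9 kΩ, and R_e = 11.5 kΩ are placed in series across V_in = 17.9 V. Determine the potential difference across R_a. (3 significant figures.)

Total series resistance ΣR = 8.92 + 1.11 + 4.75 + 18.9 + 11.5 = 45.18 kΩ.
Voltage divider: V = V_in · (8.920 / 45.18) = 17.9 × 0.1974 = 3.534 V.

V ≈ 3.53 V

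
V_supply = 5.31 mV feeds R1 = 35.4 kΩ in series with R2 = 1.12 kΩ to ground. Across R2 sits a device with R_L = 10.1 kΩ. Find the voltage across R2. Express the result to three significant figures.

V_out ≈ 0.147 mV

First combine the lower leg with the load: R2 ‖ R_L = 1.008 kΩ.
Voltage divider with the loaded lower leg: V_out = 5.31 × 1.008/(35.4 + 1.008) = 5.31 × 0.02769 = 0.1470 mV.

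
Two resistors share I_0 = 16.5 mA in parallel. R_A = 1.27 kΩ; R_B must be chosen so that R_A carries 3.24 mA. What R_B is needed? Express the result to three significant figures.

In a two-way split, I_A/I_0 = R_B/(R_A + R_B).
With f = 0.1964, R_B = R_A · f/(1−f) = 1.27 × 0.2443 = 0.3103 kΩ.

R_B ≈ 0.310 kΩ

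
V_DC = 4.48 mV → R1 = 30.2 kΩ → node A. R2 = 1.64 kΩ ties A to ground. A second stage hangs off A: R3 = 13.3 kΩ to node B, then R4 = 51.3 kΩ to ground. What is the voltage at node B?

The second stage (R3 + R4 = 64.60 kΩ) loads node A in parallel with R2.
Effective lower resistance at A: R2 ‖ 64.60 = 1.599 kΩ.
First divider: V_A = V_DC · 1.599/(30.2 + 1.599) = 0.2253 mV.
Stage 2 is unloaded, so V_B = V_A · R4/(R3+R4) = 0.2253 × 51.3/64.60 = 0.1789 mV.

V_B ≈ 0.179 mV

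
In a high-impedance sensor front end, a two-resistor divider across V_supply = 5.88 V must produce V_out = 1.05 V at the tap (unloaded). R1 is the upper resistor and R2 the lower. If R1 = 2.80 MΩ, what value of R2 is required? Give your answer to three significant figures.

R2 ≈ 0.609 MΩ

V_out/V_supply = R2/(R1+R2) = 0.1786.
Rearranging, R2 = R1·k/(1−k) = 2.80 × 0.2174 = 0.6087 MΩ.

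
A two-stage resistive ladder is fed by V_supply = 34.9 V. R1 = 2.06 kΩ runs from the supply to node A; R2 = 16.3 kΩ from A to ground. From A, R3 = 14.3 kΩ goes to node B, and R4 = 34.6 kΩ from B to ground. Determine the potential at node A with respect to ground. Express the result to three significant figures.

The second stage (R3 + R4 = 48.90 kΩ) loads node A in parallel with R2.
R2 ‖ (R3+R4) = 12.23 kΩ.
So V_A = 34.9 × 0.8558 = 29.87 V.

V_A ≈ 29.9 V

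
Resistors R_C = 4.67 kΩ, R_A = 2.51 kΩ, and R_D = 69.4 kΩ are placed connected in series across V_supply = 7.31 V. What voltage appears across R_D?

Series total: ΣR = 4.67 + 2.51 + 69.4 = 76.58 kΩ.
By the voltage-divider rule, V = 7.31 × 69.40/76.58 = 6.625 V.

V ≈ 6.62 V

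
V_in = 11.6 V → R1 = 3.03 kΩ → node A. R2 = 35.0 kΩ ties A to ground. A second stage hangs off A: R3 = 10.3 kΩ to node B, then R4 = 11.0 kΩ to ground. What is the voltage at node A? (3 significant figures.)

Node A sees R2 in parallel with the series input of stage 2, R3 + R4 = 21.30 kΩ.
R2 ‖ (R3+R4) = 13.24 kΩ.
V_A = 11.6 × 13.24/(3.03 + 13.24) = 9.440 V.

V_A ≈ 9.44 V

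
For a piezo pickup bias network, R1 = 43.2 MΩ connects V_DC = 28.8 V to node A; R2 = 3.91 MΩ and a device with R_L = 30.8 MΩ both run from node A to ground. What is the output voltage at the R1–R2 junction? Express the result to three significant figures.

V_out ≈ 2.14 V

First combine the lower leg with the load: R2 ‖ R_L = 3.470 MΩ.
Then V_out = V_DC · R2'/(R1 + R2') = 28.8 × 3.470/46.67 = 2.141 V.
(Unloaded it would be 2.39 V; the load pulls it down.)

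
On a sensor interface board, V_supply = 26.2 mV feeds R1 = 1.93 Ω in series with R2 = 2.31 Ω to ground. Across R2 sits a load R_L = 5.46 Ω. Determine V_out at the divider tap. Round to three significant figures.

The load sits in parallel with R2, giving an effective lower resistance R2' = R2·R_L/(R2+R_L) = 1.623 Ω.
Now apply the divider: V_out = 26.2 × 0.4568 = 11.97 mV.

V_out ≈ 12.0 mV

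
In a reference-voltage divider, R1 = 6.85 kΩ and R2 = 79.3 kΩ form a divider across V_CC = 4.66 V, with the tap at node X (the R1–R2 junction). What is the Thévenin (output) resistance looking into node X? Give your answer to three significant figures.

R_th ≈ 6.31 kΩ

With V_CC suppressed (replaced by a short), R_th = R1 ‖ R2 = (6.850 × 79.3)/(6.850 + 79.3) = 6.305 kΩ.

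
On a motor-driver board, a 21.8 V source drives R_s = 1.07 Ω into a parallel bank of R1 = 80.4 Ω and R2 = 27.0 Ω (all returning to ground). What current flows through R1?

I ≈ 0.258 A

Combine the parallel branches: R_p = (1/80.4 + 1/27.0)⁻¹ = 20.21 Ω.
V_A by voltage divider: V_A = 21.8 × 20.21/(1.07 + 20.21) = 20.70 V.
Branch current I = V_A/R1 = 20.70/80.4 = 0.2575 A.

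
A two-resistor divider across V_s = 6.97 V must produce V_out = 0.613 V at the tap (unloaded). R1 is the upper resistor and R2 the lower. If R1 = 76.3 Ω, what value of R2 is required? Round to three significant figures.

The divider ratio is R2/(R1+R2) = 0.613/6.97 = 0.08795.
So R2 = R1 · V_out/(V_s − V_out) = 76.3 × 0.613/(6.97 − 0.613) = 76.3 × 0.09643 = 7.358 Ω.

R2 ≈ 7.36 Ω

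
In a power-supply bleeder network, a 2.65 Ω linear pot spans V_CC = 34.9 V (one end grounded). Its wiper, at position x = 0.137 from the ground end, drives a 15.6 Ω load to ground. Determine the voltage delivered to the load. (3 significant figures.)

V_out ≈ 4.69 V

Split the track: R_lower = x·R_p = 0.3631 Ω, R_upper = (1−x)·R_p = 2.287 Ω.
(x·R_p) ‖ R_L = 0.3548 Ω.
Then V_out = V_CC · 0.3548/(2.287 + 0.3548) = 4.687 V.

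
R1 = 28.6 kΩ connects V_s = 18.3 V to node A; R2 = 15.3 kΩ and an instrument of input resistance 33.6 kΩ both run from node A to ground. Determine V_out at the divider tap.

First combine the lower leg with the load: R2 ‖ R_L = 10.51 kΩ.
Then V_out = V_s · R2'/(R1 + R2') = 18.3 × 10.51/39.11 = 4.919 V.

V_out ≈ 4.92 V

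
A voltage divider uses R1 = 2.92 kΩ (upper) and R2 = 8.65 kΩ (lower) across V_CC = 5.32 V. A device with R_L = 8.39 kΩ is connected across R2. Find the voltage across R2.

First combine the lower leg with the load: R2 ‖ R_L = 4.259 kΩ.
Now apply the divider: V_out = 5.32 × 0.5933 = 3.156 V.

V_out ≈ 3.16 V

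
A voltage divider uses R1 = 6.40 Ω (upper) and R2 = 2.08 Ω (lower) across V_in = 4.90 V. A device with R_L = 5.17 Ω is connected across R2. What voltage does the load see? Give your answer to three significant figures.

V_out ≈ 0.922 V

First combine the lower leg with the load: R2 ‖ R_L = 1.483 Ω.
Voltage divider with the loaded lower leg: V_out = 4.90 × 1.483/(6.40 + 1.483) = 4.90 × 0.1882 = 0.9219 V.
(Unloaded it would be 1.20 V; the load pulls it down.)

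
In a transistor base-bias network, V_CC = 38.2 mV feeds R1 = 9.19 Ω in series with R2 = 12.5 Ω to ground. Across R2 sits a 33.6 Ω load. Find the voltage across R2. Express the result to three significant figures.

V_out ≈ 19.0 mV

R2 ‖ R_L = (12.5 × 33.6)/(12.5 + 33.6) = 9.111 Ω.
Now apply the divider: V_out = 38.2 × 0.4978 = 19.02 mV.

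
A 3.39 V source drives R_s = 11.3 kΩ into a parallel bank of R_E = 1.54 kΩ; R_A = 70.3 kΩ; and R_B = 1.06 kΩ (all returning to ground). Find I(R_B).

Combine the parallel branches: R_p = (1/1.54 + 1/70.3 + 1/1.06)⁻¹ = 0.6223 kΩ.
V_A by voltage divider: V_A = 3.39 × 0.6223/(11.3 + 0.6223) = 0.1769 V.
Branch current I = V_A/R_B = 0.1769/1.06 = 0.1669 mA.
(Check via current divider: I_total = 0.2843 mA; share G_k/ΣG = 0.5871 → same result.)

I ≈ 0.167 mA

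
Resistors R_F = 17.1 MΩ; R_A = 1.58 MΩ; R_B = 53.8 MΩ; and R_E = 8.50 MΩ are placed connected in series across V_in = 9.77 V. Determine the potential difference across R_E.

Total series resistance ΣR = 17.1 + 1.58 + 53.8 + 8.50 = 80.98 MΩ.
By the voltage-divider rule, V = 9.77 × 8.500/80.98 = 1.026 V.

V ≈ 1.03 V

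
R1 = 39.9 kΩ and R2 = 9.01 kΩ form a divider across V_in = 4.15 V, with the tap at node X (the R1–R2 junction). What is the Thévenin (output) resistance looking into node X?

R_th ≈ 7.35 kΩ

Looking into X with the source shorted: R_th = R1·R2/(R1+R2) = 39.90 × 9.01/48.91 = 7.350 kΩ.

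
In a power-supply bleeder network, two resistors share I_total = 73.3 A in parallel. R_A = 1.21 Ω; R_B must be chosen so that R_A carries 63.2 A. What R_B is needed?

R_B ≈ 7.57 Ω

In a two-way split, I_A/I_total = R_B/(R_A + R_B).
With f = 0.8622, R_B = R_A · f/(1−f) = 1.21 × 6.257 = 7.571 Ω.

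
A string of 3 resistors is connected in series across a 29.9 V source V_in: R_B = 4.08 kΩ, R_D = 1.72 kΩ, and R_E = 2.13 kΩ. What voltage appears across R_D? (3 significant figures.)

Total series resistance ΣR = 4.08 + 1.72 + 2.13 = 7.930 kΩ.
V = V_in · R/ΣR = 29.9 × 0.2169 = 6.485 V.

V ≈ 6.49 V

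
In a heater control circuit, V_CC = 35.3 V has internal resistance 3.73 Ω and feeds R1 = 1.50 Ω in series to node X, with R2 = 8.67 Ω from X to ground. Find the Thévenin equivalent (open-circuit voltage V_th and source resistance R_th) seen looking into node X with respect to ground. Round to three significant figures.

R1' = 3.73 + 1.50 = 5.230 Ω (source resistance + R1).
With X open, the divider is unloaded: V_th = 35.3 × 8.67/13.90 = 22.02 V.
Zeroing V_CC shorts the top of R1' to ground, so R_th = R1' ‖ R2 = 3.262 Ω.

V_th ≈ 22.0 V, R_th ≈ 3.26 Ω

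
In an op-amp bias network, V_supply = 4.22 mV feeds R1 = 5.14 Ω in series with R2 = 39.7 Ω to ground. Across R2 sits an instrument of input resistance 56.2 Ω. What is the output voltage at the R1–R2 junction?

The load sits in parallel with R2, giving an effective lower resistance R2' = R2·R_L/(R2+R_L) = 23.27 Ω.
Now apply the divider: V_out = 4.22 × 0.8190 = 3.456 mV.
(Unloaded it would be 3.74 mV; the load pulls it down.)

V_out ≈ 3.46 mV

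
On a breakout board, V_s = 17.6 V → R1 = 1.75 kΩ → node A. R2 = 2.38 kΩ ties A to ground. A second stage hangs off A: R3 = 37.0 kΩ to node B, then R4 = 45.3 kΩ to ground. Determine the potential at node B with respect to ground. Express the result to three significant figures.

V_B ≈ 5.52 V

Node A sees R2 in parallel with the series input of stage 2, R3 + R4 = 82.30 kΩ.
Effective lower resistance at A: R2 ‖ 82.30 = 2.313 kΩ.
So V_A = 17.6 × 0.5693 = 10.02 V.
V_B = V_A × 0.5504 = 5.515 V.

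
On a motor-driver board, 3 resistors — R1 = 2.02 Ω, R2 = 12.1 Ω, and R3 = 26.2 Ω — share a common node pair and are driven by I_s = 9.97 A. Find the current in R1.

ΣG = 1/2.02 + 1/12.1 + 1/26.2 = 0.6159.
Current divider: I(R1) = I_s · G_k/ΣG = 9.97 × (0.4950/0.6159) = 9.97 × 0.8038 = 8.014 A.

I ≈ 8.01 A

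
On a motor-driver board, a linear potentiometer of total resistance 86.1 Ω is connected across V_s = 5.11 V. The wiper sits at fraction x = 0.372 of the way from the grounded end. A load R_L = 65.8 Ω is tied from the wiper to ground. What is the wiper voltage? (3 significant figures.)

Lower segment x·R_p = 32.03 Ω; upper segment (1−x)·R_p = 54.07 Ω.
Lower segment in parallel with the load: 32.03 ‖ 65.8 = 21.54 Ω.
Loaded-divider output: V_out = 5.11 × 0.2849 = 1.456 V.

V_out ≈ 1.46 V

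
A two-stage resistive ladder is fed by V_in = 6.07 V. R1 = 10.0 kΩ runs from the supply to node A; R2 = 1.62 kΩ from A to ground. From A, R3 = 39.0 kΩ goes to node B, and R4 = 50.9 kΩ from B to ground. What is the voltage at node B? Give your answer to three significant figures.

V_B ≈ 0.472 V

The second stage (R3 + R4 = 89.90 kΩ) loads node A in parallel with R2.
R2 ‖ (R3+R4) = 1.591 kΩ.
First divider: V_A = V_in · 1.591/(10.0 + 1.591) = 0.8333 V.
Stage 2 is unloaded, so V_B = V_A · R4/(R3+R4) = 0.8333 × 50.9/89.90 = 0.4718 V.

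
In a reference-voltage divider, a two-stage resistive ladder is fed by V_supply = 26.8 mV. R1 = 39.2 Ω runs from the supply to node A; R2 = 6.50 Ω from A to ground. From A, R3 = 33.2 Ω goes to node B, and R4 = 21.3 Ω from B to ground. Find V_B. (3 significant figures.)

V_B ≈ 1.35 mV

Node A sees R2 in parallel with the series input of stage 2, R3 + R4 = 54.50 Ω.
R2 ‖ (R3+R4) = 5.807 Ω.
So V_A = 26.8 × 0.1290 = 3.458 mV.
Then the unloaded second divider: V_B = V_A × R4/(R3+R4) = 3.458 × 0.3908 = 1.351 mV.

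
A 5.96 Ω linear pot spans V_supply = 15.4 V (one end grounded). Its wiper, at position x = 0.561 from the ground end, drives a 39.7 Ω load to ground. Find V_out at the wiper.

V_out ≈ 8.33 V

Lower segment x·R_p = 3.344 Ω; upper segment (1−x)·R_p = 2.616 Ω.
R_L loads the lower segment: effective lower R = 3.084 Ω.
Then V_out = V_supply · 3.084/(2.616 + 3.084) = 8.331 V.
(Unloaded: V_out = x·V_supply = 8.64 V.)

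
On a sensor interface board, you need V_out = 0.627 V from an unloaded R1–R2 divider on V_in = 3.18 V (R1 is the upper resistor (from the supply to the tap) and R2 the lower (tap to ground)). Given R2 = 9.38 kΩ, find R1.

R1 ≈ 38.2 kΩ

V_out/V_in = R2/(R1+R2) = 0.1972.
So R1 = R2 · (V_in/V_out − 1) = 9.38 × (3.18/0.627 − 1) = 9.38 × 4.072 = 38.19 kΩ.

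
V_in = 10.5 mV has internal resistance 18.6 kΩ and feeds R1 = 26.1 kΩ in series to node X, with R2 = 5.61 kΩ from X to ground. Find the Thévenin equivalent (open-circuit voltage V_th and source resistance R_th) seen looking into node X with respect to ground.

R1' = 18.6 + 26.1 = 44.70 kΩ (source resistance + R1).
With X open, the divider is unloaded: V_th = 10.5 × 5.61/50.31 = 1.171 mV.
With V_in suppressed (replaced by a short), R_th = R1' ‖ R2 = (44.70 × 5.61)/(44.70 + 5.61) = 4.984 kΩ.

V_th ≈ 1.17 mV, R_th ≈ 4.98 kΩ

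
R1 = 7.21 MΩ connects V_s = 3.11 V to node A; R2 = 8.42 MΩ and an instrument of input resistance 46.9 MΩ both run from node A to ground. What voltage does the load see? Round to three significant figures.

R2 ‖ R_L = (8.42 × 46.9)/(8.42 + 46.9) = 7.138 MΩ.
Now apply the divider: V_out = 3.11 × 0.4975 = 1.547 V.
(Unloaded it would be 1.68 V; the load pulls it down.)

V_out ≈ 1.55 V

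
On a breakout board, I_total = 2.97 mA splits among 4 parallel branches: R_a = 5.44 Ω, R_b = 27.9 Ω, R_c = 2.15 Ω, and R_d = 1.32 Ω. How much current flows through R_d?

I ≈ 1.56 mA

ΣG = 1/5.44 + 1/27.9 + 1/2.15 + 1/1.32 = 1.442.
R_d takes the fraction G_k/ΣG = 0.7576/1.442 = 0.5252, so I = 2.97 × 0.5252 = 1.560 mA.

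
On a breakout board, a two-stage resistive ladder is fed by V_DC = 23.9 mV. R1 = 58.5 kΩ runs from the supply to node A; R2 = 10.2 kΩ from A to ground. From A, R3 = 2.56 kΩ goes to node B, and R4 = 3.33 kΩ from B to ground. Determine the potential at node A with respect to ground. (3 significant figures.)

V_A ≈ 1.43 mV

Node A sees R2 in parallel with the series input of stage 2, R3 + R4 = 5.890 kΩ.
R2 ‖ (R3+R4) = 3.734 kΩ.
So V_A = 23.9 × 0.06000 = 1.434 mV.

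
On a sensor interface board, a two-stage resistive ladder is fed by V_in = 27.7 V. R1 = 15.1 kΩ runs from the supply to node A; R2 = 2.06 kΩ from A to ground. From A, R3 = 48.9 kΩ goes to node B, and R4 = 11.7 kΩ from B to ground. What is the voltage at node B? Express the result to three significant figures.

The second stage (R3 + R4 = 60.60 kΩ) loads node A in parallel with R2.
Effective lower resistance at A: R2 ‖ 60.60 = 1.992 kΩ.
V_A = 27.7 × 1.992/(15.1 + 1.992) = 3.229 V.
Then the unloaded second divider: V_B = V_A × R4/(R3+R4) = 3.229 × 0.1931 = 0.6234 V.

V_B ≈ 0.623 V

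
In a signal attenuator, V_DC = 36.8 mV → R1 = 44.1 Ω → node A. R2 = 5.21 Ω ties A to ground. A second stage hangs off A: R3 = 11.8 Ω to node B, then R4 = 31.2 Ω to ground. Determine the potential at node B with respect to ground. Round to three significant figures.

Looking into the second stage from A: R3 + R4 = 43.00 Ω appears in parallel with R2.
Effective lower resistance at A: R2 ‖ 43.00 = 4.647 Ω.
So V_A = 36.8 × 0.09533 = 3.508 mV.
V_B = V_A × 0.7256 = 2.545 mV.

V_B ≈ 2.55 mV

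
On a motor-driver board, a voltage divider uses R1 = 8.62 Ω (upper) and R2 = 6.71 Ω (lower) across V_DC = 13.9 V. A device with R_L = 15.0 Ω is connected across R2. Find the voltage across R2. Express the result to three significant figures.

V_out ≈ 4.86 V

The load sits in parallel with R2, giving an effective lower resistance R2' = R2·R_L/(R2+R_L) = 4.636 Ω.
Then V_out = V_DC · R2'/(R1 + R2') = 13.9 × 4.636/13.26 = 4.861 V.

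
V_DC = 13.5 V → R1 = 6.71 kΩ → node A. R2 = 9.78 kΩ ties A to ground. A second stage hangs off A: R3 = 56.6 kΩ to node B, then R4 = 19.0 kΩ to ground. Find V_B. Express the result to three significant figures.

Node A sees R2 in parallel with the series input of stage 2, R3 + R4 = 75.60 kΩ.
Effective lower resistance at A: R2 ‖ 75.60 = 8.660 kΩ.
V_A = 13.5 × 8.660/(6.71 + 8.660) = 7.606 V.
V_B = V_A × 0.2513 = 1.912 V.

V_B ≈ 1.91 V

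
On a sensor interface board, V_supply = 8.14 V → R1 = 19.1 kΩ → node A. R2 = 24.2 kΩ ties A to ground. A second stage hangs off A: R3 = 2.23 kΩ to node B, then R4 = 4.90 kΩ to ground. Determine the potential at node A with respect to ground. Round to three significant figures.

V_A ≈ 1.82 V

Node A sees R2 in parallel with the series input of stage 2, R3 + R4 = 7.130 kΩ.
Effective lower resistance at A: R2 ‖ 7.130 = 5.507 kΩ.
First divider: V_A = V_supply · 5.507/(19.1 + 5.507) = 1.822 V.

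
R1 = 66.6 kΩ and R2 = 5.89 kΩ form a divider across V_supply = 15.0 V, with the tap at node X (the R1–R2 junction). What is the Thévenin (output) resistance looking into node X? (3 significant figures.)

With V_supply suppressed (replaced by a short), R_th = R1 ‖ R2 = (66.60 × 5.89)/(66.60 + 5.89) = 5.411 kΩ.

R_th ≈ 5.41 kΩ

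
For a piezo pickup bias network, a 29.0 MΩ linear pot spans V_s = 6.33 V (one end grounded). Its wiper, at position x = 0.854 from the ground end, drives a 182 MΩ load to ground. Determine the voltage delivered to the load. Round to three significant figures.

V_out ≈ 5.30 V

The pot divides into 4.234 MΩ above the wiper and 24.77 MΩ below.
(x·R_p) ‖ R_L = 21.80 MΩ.
V_out = 6.33 × 21.80/(4.234 + 21.80) = 5.301 V.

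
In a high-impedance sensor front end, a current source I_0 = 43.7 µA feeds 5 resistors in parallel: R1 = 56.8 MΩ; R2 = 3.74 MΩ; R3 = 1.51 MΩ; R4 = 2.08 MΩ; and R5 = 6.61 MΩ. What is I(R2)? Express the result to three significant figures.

I ≈ 7.40 µA

Total conductance ΣG = 1/56.8 + 1/3.74 + 1/1.51 + 1/2.08 + 1/6.61 = 1.579 (units of 1/MΩ).
By the current-divider rule, I = I_0 · G_k/ΣG = 43.7 × 0.1693 = 7.399 µA.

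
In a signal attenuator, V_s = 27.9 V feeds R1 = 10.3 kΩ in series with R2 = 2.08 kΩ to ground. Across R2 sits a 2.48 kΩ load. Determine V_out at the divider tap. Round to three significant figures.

R2 ‖ R_L = (2.08 × 2.48)/(2.08 + 2.48) = 1.131 kΩ.
Now apply the divider: V_out = 27.9 × 0.09896 = 2.761 V.
(Unloaded it would be 4.69 V; the load pulls it down.)

V_out ≈ 2.76 V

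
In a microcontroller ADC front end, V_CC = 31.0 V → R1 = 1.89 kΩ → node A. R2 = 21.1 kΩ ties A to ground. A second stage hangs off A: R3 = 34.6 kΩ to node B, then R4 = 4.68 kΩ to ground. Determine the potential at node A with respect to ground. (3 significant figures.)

V_A ≈ 27.2 V

Node A sees R2 in parallel with the series input of stage 2, R3 + R4 = 39.28 kΩ.
R2 ‖ (R3+R4) = 13.73 kΩ.
V_A = 31.0 × 13.73/(1.89 + 13.73) = 27.25 V.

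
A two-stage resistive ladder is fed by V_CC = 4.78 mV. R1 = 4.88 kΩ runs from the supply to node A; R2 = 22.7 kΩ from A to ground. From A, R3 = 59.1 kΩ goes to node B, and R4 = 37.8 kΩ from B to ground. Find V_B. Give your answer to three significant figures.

The second stage (R3 + R4 = 96.90 kΩ) loads node A in parallel with R2.
Effective lower resistance at A: R2 ‖ 96.90 = 18.39 kΩ.
First divider: V_A = V_CC · 18.39/(4.88 + 18.39) = 3.778 mV.
V_B = V_A × 0.3901 = 1.474 mV.

V_B ≈ 1.47 mV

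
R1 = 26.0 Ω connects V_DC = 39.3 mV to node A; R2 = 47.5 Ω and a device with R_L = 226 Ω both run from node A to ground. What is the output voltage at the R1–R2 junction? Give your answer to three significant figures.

R2 ‖ R_L = (47.5 × 226)/(47.5 + 226) = 39.25 Ω.
Now apply the divider: V_out = 39.3 × 0.6015 = 23.64 mV.
(Unloaded it would be 25.4 mV; the load pulls it down.)

V_out ≈ 23.6 mV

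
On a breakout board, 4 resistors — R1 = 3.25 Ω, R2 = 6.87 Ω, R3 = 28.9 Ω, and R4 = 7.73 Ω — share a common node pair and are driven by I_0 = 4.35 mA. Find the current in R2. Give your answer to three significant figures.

I ≈ 1.03 mA

Total conductance ΣG = 1/3.25 + 1/6.87 + 1/28.9 + 1/7.73 = 0.6172 (units of 1/Ω).
Current divider: I(R2) = I_0 · G_k/ΣG = 4.35 × (0.1456/0.6172) = 4.35 × 0.2358 = 1.026 mA.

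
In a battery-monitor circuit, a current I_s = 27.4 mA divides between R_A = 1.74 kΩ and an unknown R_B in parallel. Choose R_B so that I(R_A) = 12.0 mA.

R_B ≈ 1.36 kΩ

The fraction through R_A equals R_B/(R_A+R_B).
With f = 0.4380, R_B = R_A · f/(1−f) = 1.74 × 0.7792 = 1.356 kΩ.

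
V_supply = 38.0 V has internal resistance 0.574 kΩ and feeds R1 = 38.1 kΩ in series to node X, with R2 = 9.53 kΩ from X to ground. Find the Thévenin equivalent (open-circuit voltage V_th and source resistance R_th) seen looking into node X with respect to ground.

V_th ≈ 7.51 V, R_th ≈ 7.65 kΩ

R1' = 0.574 + 38.1 = 38.67 kΩ (source resistance + R1).
With X open, the divider is unloaded: V_th = 38.0 × 9.53/48.20 = 7.513 V.
Looking into X with the source shorted: R_th = R1'·R2/(R1'+R2) = 38.67 × 9.53/48.20 = 7.646 kΩ.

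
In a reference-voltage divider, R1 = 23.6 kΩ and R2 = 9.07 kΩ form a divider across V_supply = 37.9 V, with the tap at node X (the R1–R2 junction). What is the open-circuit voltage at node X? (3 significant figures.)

With X open, the divider is unloaded: V_th = 37.9 × 9.07/32.67 = 10.52 V.

V_th ≈ 10.5 V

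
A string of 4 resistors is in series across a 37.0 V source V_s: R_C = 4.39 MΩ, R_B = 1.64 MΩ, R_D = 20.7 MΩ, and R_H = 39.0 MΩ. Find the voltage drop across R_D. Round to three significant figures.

V ≈ 11.7 V

Total series resistance ΣR = 4.39 + 1.64 + 20.7 + 39.0 = 65.73 MΩ.
By the voltage-divider rule, V = 37.0 × 20.70/65.73 = 11.65 V.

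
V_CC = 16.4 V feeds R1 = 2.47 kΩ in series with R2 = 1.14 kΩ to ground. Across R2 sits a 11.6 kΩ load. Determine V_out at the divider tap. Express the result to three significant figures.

First combine the lower leg with the load: R2 ‖ R_L = 1.038 kΩ.
Then V_out = V_CC · R2'/(R1 + R2') = 16.4 × 1.038/3.508 = 4.853 V.

V_out ≈ 4.85 V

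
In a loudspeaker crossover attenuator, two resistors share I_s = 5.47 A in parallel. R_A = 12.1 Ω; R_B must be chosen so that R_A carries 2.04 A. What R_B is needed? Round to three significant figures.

R_B ≈ 7.20 Ω

The fraction through R_A equals R_B/(R_A+R_B).
2.04/5.47 = R_B/(R_A + R_B) → R_B = R_A · (0.3729)/(1 − 0.3729) = 12.1 × 0.5948 = 7.197 Ω.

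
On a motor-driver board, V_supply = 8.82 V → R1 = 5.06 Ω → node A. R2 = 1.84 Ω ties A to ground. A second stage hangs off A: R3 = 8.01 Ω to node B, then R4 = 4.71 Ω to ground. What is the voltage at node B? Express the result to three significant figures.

Looking into the second stage from A: R3 + R4 = 12.72 Ω appears in parallel with R2.
R2 ‖ (R3+R4) = 1.607 Ω.
First divider: V_A = V_supply · 1.607/(5.06 + 1.607) = 2.126 V.
V_B = V_A × 0.3703 = 0.7874 V.

V_B ≈ 0.787 V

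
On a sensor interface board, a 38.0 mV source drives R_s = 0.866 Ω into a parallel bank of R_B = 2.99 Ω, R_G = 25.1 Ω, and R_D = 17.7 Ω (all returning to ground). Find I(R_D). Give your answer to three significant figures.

Combine the parallel branches: R_p = (1/2.99 + 1/25.1 + 1/17.7)⁻¹ = 2.321 Ω.
V_A by voltage divider: V_A = 38.0 × 2.321/(0.866 + 2.321) = 27.68 mV.
Branch current I = V_A/R_D = 27.68/17.7 = 1.564 mA.

I ≈ 1.56 mA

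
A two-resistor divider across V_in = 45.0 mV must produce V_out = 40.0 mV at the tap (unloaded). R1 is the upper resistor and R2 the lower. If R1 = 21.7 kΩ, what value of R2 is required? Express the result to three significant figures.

Required fraction k = V_out/V_in = 0.8889.
So R2 = R1 · V_out/(V_in − V_out) = 21.7 × 40.0/(45.0 − 40.0) = 21.7 × 8.000 = 173.6 kΩ.

R2 ≈ 174 kΩ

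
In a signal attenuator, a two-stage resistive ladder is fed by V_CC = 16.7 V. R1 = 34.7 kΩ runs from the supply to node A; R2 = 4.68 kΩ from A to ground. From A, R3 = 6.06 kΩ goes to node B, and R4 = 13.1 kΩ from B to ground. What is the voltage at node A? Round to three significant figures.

V_A ≈ 1.63 V

Looking into the second stage from A: R3 + R4 = 19.16 kΩ appears in parallel with R2.
Effective lower resistance at A: R2 ‖ 19.16 = 3.761 kΩ.
So V_A = 16.7 × 0.09779 = 1.633 V.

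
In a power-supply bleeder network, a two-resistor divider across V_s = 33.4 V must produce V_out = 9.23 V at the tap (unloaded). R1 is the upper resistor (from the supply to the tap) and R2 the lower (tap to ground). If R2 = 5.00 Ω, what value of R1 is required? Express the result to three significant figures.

The divider ratio is R2/(R1+R2) = 9.23/33.4 = 0.2763.
Rearranging, R1 = R2·(1−k)/k = 5.00 × 2.619 = 13.09 Ω.

R1 ≈ 13.1 Ω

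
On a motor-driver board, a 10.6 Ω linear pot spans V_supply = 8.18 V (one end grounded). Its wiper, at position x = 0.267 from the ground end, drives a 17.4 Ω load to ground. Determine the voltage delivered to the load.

The pot divides into 7.770 Ω above the wiper and 2.830 Ω below.
Lower segment in parallel with the load: 2.830 ‖ 17.4 = 2.434 Ω.
V_out = 8.18 × 2.434/(7.770 + 2.434) = 1.951 V.
(Unloaded: V_out = x·V_supply = 2.18 V.)

V_out ≈ 1.95 V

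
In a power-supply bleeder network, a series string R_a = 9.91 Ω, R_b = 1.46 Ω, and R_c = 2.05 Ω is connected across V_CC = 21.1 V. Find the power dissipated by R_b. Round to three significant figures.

P ≈ 3.61 W

The common current is I = 21.1/13.42 = 1.572 A.
P(R_b) = I²·R_b = (1.572)² × 1.46 = 3.609 W.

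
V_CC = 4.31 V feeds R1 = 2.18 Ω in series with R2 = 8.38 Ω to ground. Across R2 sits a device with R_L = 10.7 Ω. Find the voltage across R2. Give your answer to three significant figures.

The load sits in parallel with R2, giving an effective lower resistance R2' = R2·R_L/(R2+R_L) = 4.699 Ω.
Voltage divider with the loaded lower leg: V_out = 4.31 × 4.699/(2.18 + 4.699) = 4.31 × 0.6831 = 2.944 V.

V_out ≈ 2.94 V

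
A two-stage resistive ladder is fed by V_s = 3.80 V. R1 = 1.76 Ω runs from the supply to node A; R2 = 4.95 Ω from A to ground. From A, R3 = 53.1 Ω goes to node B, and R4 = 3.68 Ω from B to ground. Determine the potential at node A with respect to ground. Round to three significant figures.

V_A ≈ 2.74 V

Looking into the second stage from A: R3 + R4 = 56.78 Ω appears in parallel with R2.
Effective lower resistance at A: R2 ‖ 56.78 = 4.553 Ω.
So V_A = 3.80 × 0.7212 = 2.741 V.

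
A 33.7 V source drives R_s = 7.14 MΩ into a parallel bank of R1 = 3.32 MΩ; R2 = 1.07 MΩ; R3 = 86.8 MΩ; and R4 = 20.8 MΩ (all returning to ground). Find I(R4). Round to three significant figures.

I ≈ 0.158 µA

Equivalent of the parallel group: R_p = 0.7720 MΩ.
V_A = 33.7 × 0.7720/7.912 = 3.288 V.
I(R4) = V_A / R4 = 3.288/20.8 = 0.1581 µA.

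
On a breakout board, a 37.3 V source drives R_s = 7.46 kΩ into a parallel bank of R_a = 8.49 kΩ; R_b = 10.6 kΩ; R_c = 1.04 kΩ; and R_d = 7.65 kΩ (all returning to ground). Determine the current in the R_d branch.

I ≈ 0.454 mA

Equivalent of the parallel group: R_p = 0.7666 kΩ.
V_A = 37.3 × 0.7666/8.227 = 3.476 V.
I(R_d) = V_A / R_d = 3.476/7.65 = 0.4544 mA.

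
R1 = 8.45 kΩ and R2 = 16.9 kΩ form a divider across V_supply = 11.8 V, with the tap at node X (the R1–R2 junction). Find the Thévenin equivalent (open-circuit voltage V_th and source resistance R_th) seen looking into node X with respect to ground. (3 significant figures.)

V_th ≈ 7.87 V, R_th ≈ 5.63 kΩ

Open-circuit (no load on X): V_th = V_supply · R2/(R1 + R2) = 11.8 × 16.9/(8.450 + 16.9) = 7.867 V.
Looking into X with the source shorted: R_th = R1·R2/(R1+R2) = 8.450 × 16.9/25.35 = 5.633 kΩ.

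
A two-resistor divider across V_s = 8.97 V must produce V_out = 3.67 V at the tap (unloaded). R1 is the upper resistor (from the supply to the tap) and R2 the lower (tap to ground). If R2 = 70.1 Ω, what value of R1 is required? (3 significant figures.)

The divider ratio is R2/(R1+R2) = 3.67/8.97 = 0.4091.
Rearranging, R1 = R2·(1−k)/k = 70.1 × 1.444 = 101.2 Ω.

R1 ≈ 101 Ω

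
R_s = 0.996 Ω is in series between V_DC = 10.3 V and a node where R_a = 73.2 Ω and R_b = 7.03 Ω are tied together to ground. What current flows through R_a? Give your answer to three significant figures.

Equivalent of the parallel group: R_p = 6.414 Ω.
Node voltage V_A = V_DC · R_p/(R_s + R_p) = 10.3 × 0.8656 = 8.916 V.
I(R_a) = V_A / R_a = 8.916/73.2 = 0.1218 A.

I ≈ 0.122 A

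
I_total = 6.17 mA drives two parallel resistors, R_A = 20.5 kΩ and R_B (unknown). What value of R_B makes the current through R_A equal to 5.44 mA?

The fraction through R_A equals R_B/(R_A+R_B).
With f = 0.8817, R_B = R_A · f/(1−f) = 20.5 × 7.452 = 152.8 kΩ.

R_B ≈ 153 kΩ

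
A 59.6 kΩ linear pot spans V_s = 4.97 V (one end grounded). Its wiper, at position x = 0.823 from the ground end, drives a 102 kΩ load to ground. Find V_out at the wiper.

V_out ≈ 3.77 V

The pot divides into 10.55 kΩ above the wiper and 49.05 kΩ below.
Lower segment in parallel with the load: 49.05 ‖ 102 = 33.12 kΩ.
Then V_out = V_s · 33.12/(10.55 + 33.12) = 3.769 V.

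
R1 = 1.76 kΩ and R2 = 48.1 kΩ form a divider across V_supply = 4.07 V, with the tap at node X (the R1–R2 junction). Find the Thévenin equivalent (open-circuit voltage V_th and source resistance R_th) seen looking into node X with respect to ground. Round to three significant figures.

With X open, the divider is unloaded: V_th = 4.07 × 48.1/49.86 = 3.926 V.
Zeroing V_supply shorts the top of R1 to ground, so R_th = R1 ‖ R2 = 1.698 kΩ.

V_th ≈ 3.93 V, R_th ≈ 1.70 kΩ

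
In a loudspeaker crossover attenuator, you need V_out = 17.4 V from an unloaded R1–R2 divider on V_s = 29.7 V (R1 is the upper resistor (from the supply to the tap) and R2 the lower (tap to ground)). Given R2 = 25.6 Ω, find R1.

R1 ≈ 18.1 Ω

The divider ratio is R2/(R1+R2) = 17.4/29.7 = 0.5859.
R1 = R2·(1/k − 1) = 25.6 × 0.7069 = 18.10 Ω.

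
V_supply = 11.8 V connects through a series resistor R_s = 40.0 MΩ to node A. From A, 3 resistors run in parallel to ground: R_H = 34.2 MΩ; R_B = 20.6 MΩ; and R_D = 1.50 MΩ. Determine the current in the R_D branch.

Equivalent of the parallel group: R_p = 1.343 MΩ.
Node voltage V_A = V_supply · R_p/(R_s + R_p) = 11.8 × 0.03249 = 0.3834 V.
Branch current I = V_A/R_D = 0.3834/1.50 = 0.2556 µA.

I ≈ 0.256 µA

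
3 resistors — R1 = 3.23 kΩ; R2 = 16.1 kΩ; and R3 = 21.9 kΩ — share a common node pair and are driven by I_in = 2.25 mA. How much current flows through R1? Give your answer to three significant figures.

I ≈ 1.67 mA

Conductances: ΣG = 1/3.23 + 1/16.1 + 1/21.9 = 0.4174 (1/kΩ).
Current divider: I(R1) = I_in · G_k/ΣG = 2.25 × (0.3096/0.4174) = 2.25 × 0.7418 = 1.669 mA.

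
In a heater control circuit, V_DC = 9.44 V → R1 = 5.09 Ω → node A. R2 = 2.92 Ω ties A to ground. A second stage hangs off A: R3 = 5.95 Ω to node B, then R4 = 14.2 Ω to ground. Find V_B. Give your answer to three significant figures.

The second stage (R3 + R4 = 20.15 Ω) loads node A in parallel with R2.
Effective lower resistance at A: R2 ‖ 20.15 = 2.550 Ω.
So V_A = 9.44 × 0.3338 = 3.151 V.
Then the unloaded second divider: V_B = V_A × R4/(R3+R4) = 3.151 × 0.7047 = 2.221 V.

V_B ≈ 2.22 V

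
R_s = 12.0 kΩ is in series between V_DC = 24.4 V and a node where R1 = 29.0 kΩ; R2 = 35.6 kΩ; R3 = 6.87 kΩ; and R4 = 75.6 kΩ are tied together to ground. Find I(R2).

I ≈ 0.187 mA

Equivalent of the parallel group: R_p = 4.518 kΩ.
V_A by voltage divider: V_A = 24.4 × 4.518/(12.0 + 4.518) = 6.673 V.
I(R2) = V_A / R2 = 6.673/35.6 = 0.1875 mA.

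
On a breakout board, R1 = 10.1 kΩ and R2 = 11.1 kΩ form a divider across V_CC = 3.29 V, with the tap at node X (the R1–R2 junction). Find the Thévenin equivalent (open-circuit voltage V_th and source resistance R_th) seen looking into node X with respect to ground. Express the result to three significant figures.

V_th is the unloaded tap voltage: V_CC · R2/(R1+R2) = 3.29 × 0.5236 = 1.723 V.
Looking into X with the source shorted: R_th = R1·R2/(R1+R2) = 10.10 × 11.1/21.20 = 5.288 kΩ.

V_th ≈ 1.72 V, R_th ≈ 5.29 kΩ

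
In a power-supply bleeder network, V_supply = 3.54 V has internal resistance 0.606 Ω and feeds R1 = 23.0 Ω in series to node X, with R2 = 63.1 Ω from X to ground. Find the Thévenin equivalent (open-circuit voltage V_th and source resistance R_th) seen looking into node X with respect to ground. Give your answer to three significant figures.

V_th ≈ 2.58 V, R_th ≈ 17.2 Ω

R1' = 0.606 + 23.0 = 23.61 Ω (source resistance + R1).
Open-circuit (no load on X): V_th = V_supply · R2/(R1' + R2) = 3.54 × 63.1/(23.61 + 63.1) = 2.576 V.
With V_supply suppressed (replaced by a short), R_th = R1' ‖ R2 = (23.61 × 63.1)/(23.61 + 63.1) = 17.18 Ω.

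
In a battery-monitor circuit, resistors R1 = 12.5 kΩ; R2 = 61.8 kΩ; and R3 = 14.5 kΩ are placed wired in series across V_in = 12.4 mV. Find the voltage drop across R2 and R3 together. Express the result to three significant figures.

ΣR = 12.5 + 61.8 + 14.5 = 88.80 kΩ.
R_{R2..R3} = 61.8 + 14.5 = 76.30 kΩ.
By the voltage-divider rule, V = 12.4 × 76.30/88.80 = 10.65 mV.

V ≈ 10.7 mV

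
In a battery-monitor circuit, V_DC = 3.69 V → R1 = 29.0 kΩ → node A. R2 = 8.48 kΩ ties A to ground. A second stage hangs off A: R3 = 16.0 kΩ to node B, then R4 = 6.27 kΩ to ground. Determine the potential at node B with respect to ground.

Looking into the second stage from A: R3 + R4 = 22.27 kΩ appears in parallel with R2.
R2 ‖ (R3+R4) = 6.141 kΩ.
V_A = 3.69 × 6.141/(29.0 + 6.141) = 0.6449 V.
Stage 2 is unloaded, so V_B = V_A · R4/(R3+R4) = 0.6449 × 6.27/22.27 = 0.1816 V.

V_B ≈ 0.182 V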